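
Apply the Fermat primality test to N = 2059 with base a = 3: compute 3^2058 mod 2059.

289

3^1 ≡ 3 (mod 2059)
3^2 ≡ 3^2 = 9 ≡ 9 (mod 2059)
3^4 ≡ 9^2 = 81 ≡ 81 (mod 2059)
3^8 ≡ 81^2 = 6561 ≡ 384 (mod 2059)
3^16 ≡ 384^2 = 147456 ≡ 1267 (mod 2059)
3^32 ≡ 1267^2 = 1605289 ≡ 1328 (mod 2059)
3^64 ≡ 1328^2 = 1763584 ≡ 1080 (mod 2059)
3^128 ≡ 1080^2 = 1166400 ≡ 1006 (mod 2059)
3^256 ≡ 1006^2 = 1012036 ≡ 1067 (mod 2059)
3^512 ≡ 1067^2 = 1138489 ≡ 1921 (mod 2059)
3^1024 ≡ 1921^2 = 3690241 ≡ 513 (mod 2059)
3^2048 ≡ 513^2 = 263169 ≡ 1676 (mod 2059)
2058 = 2048 + 8 + 2 in binary powers of 2.
So 3^2058 ≡ 1676 · 384 · 9 ≡ 289 (mod 2059).
Since 289 ≠ 1, base 3 is a Fermat witness: 2059 is composite.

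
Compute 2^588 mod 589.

2^1 ≡ 2 (mod 589)
2^2 ≡ 2^2 = 4 ≡ 4 (mod 589)
2^4 ≡ 4^2 = 16 ≡ 16 (mod 589)
2^8 ≡ 16^2 = 256 ≡ 256 (mod 589)
2^16 ≡ 256^2 = 65536 ≡ 157 (mod 589)
2^32 ≡ 157^2 = 24649 ≡ 500 (mod 589)
2^64 ≡ 500^2 = 250000 ≡ 264 (mod 589)
2^128 ≡ 264^2 = 69696 ≡ 194 (mod 589)
2^256 ≡ 194^2 = 37636 ≡ 529 (mod 589)
2^512 ≡ 529^2 = 279841 ≡ 66 (mod 589)
588 = 512 + 64 + 8 + 4 in binary powers of 2.
So 2^588 ≡ 66 · 264 · 256 · 16 ≡ 163 (mod 589).
Since 163 ≠ 1, base 2 is a Fermat witness: 589 is composite.

163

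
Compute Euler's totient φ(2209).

2162

Factor: 2209 = 47^2.
φ(2209) = 47^1·(47−1) = 2162.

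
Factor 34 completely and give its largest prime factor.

17

34 = 2 · 17
17 is prime.
So 34 = 2 · 17; the largest prime factor is 17.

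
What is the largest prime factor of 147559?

61

147559 = 41 · 3599
3599 = 59 · 61
61 is prime.
So 147559 = 41 · 59 · 61; the largest prime factor is 61.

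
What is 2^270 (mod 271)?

2^1 ≡ 2 (mod 271)
2^2 ≡ 2^2 = 4 ≡ 4 (mod 271)
2^4 ≡ 4^2 = 16 ≡ 16 (mod 271)
2^8 ≡ 16^2 = 256 ≡ 256 (mod 271)
2^16 ≡ 256^2 = 65536 ≡ 225 (mod 271)
2^32 ≡ 225^2 = 50625 ≡ 219 (mod 271)
2^64 ≡ 219^2 = 47961 ≡ 265 (mod 271)
2^128 ≡ 265^2 = 70225 ≡ 36 (mod 271)
2^256 ≡ 36^2 = 1296 ≡ 212 (mod 271)
270 = 256 + 8 + 4 + 2 in binary powers of 2.
So 2^270 ≡ 212 · 256 · 16 · 4 ≡ 1 (mod 271).
Since the result is 1, base 2 gives no evidence that 271 is composite.

1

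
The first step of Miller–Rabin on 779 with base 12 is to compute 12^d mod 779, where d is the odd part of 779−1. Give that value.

768

779 − 1 = 778 = 2^1 · 389, so d = 389.
12^1 ≡ 12 (mod 779)
12^2 ≡ 12^2 = 144 ≡ 144 (mod 779)
12^4 ≡ 144^2 = 20736 ≡ 482 (mod 779)
12^8 ≡ 482^2 = 232324 ≡ 182 (mod 779)
12^16 ≡ 182^2 = 33124 ≡ 406 (mod 779)
12^32 ≡ 406^2 = 164836 ≡ 467 (mod 779)
12^64 ≡ 467^2 = 218089 ≡ 748 (mod 779)
12^128 ≡ 748^2 = 559504 ≡ 182 (mod 779)
12^256 ≡ 182^2 = 33124 ≡ 406 (mod 779)
389 = 256 + 128 + 4 + 1 in binary powers of 2.
So 12^389 ≡ 406 · 182 · 482 · 12 ≡ 768 (mod 779).
Squaring chain: 768; never reaches −1, so base 12 is a Miller–Rabin witness that 779 is composite.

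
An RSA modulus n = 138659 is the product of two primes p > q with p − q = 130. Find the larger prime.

443

Since p = q + 130, we have 138659 = q(q + 130), so q² + 130q − 138659 = 0.
Discriminant: 130² + 4·138659 = 16900 + 554636 = 571536; √571536 = 756.
q = (−130 + 756)/2 = 313, and p = q + 130 = 443.
Check: 313 · 443 = 138659.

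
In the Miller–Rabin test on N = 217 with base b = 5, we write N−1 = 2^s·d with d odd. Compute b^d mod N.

217 − 1 = 216 = 2^3 · 27, so d = 27.
5^1 ≡ 5 (mod 217)
5^2 ≡ 5^2 = 25 ≡ 25 (mod 217)
5^4 ≡ 25^2 = 625 ≡ 191 (mod 217)
5^8 ≡ 191^2 = 36481 ≡ 25 (mod 217)
5^16 ≡ 25^2 = 625 ≡ 191 (mod 217)
27 = 16 + 8 + 2 + 1 in binary powers of 2.
So 5^27 ≡ 191 · 25 · 25 · 5 ≡ 125 (mod 217).
Squaring chain: 125 → 1 → 1; never reaches −1, so base 5 is a Miller–Rabin witness that 217 is composite.

125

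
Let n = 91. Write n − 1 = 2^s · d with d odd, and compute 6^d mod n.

91 − 1 = 90 = 2^1 · 45, so d = 45.
6^1 ≡ 6 (mod 91)
6^2 ≡ 6^2 = 36 ≡ 36 (mod 91)
6^4 ≡ 36^2 = 1296 ≡ 22 (mod 91)
6^8 ≡ 22^2 = 484 ≡ 29 (mod 91)
6^16 ≡ 29^2 = 841 ≡ 22 (mod 91)
6^32 ≡ 22^2 = 484 ≡ 29 (mod 91)
45 = 32 + 8 + 4 + 1 in binary powers of 2.
So 6^45 ≡ 29 · 29 · 22 · 6 ≡ 83 (mod 91).
Squaring chain: 83; never reaches −1, so base 6 is a Miller–Rabin witness that 91 is composite.

83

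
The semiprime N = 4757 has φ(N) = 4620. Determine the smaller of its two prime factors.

φ(n) = (p−1)(q−1) = n − (p+q) + 1, so p + q = 4757 − 4620 + 1 = 138.
p and q are the roots of t² − 138t + 4757 = 0.
Discriminant: 138² − 4·4757 = 19044 − 19028 = 16; √16 = 4.
q = (138 − 4)/2 = 67, p = (138 + 4)/2 = 71.
Check: 67 · 71 = 4757.

67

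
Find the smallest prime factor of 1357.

23

1357 is odd.
Digit sum 16, not divisible by 3.
Ends in 7: not divisible by 5.
7: 1357 = 7·193 + 6
11: 1357 = 11·123 + 4
13: 1357 = 13·104 + 5
17: 1357 = 17·79 + 14
19: 1357 = 19·71 + 8
23: 1357 = 23·59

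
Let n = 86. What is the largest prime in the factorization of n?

43

86 = 2 · 43
43 is prime.
So 86 = 2 · 43; the largest prime factor is 43.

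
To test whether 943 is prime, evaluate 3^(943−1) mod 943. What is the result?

278

3^1 ≡ 3 (mod 943)
3^2 ≡ 3^2 = 9 ≡ 9 (mod 943)
3^4 ≡ 9^2 = 81 ≡ 81 (mod 943)
3^8 ≡ 81^2 = 6561 ≡ 903 (mod 943)
3^16 ≡ 903^2 = 815409 ≡ 657 (mod 943)
3^32 ≡ 657^2 = 431649 ≡ 698 (mod 943)
3^64 ≡ 698^2 = 487204 ≡ 616 (mod 943)
3^128 ≡ 616^2 = 379456 ≡ 370 (mod 943)
3^256 ≡ 370^2 = 136900 ≡ 165 (mod 943)
3^512 ≡ 165^2 = 27225 ≡ 821 (mod 943)
942 = 512 + 256 + 128 + 32 + 8 + 4 + 2 in binary powers of 2.
So 3^942 ≡ 821 · 165 · 370 · 698 · 903 · 81 · 9 ≡ 278 (mod 943).
Since 278 ≠ 1, base 3 is a Fermat witness: 943 is composite.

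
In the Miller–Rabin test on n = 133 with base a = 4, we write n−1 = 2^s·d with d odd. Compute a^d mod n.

106

133 − 1 = 132 = 2^2 · 33, so d = 33.
4^1 ≡ 4 (mod 133)
4^2 ≡ 4^2 = 16 ≡ 16 (mod 133)
4^4 ≡ 16^2 = 256 ≡ 123 (mod 133)
4^8 ≡ 123^2 = 15129 ≡ 100 (mod 133)
4^16 ≡ 100^2 = 10000 ≡ 25 (mod 133)
4^32 ≡ 25^2 = 625 ≡ 93 (mod 133)
33 = 32 + 1 in binary powers of 2.
So 4^33 ≡ 93 · 4 ≡ 106 (mod 133).
Squaring chain: 106 → 64; never reaches −1, so base 4 is a Miller–Rabin witness that 133 is composite.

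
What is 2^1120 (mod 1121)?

833

2^1 ≡ 2 (mod 1121)
2^2 ≡ 2^2 = 4 ≡ 4 (mod 1121)
2^4 ≡ 4^2 = 16 ≡ 16 (mod 1121)
2^8 ≡ 16^2 = 256 ≡ 256 (mod 1121)
2^16 ≡ 256^2 = 65536 ≡ 518 (mod 1121)
2^32 ≡ 518^2 = 268324 ≡ 405 (mod 1121)
2^64 ≡ 405^2 = 164025 ≡ 359 (mod 1121)
2^128 ≡ 359^2 = 128881 ≡ 1087 (mod 1121)
2^256 ≡ 1087^2 = 1181569 ≡ 35 (mod 1121)
2^512 ≡ 35^2 = 1225 ≡ 104 (mod 1121)
2^1024 ≡ 104^2 = 10816 ≡ 727 (mod 1121)
1120 = 1024 + 64 + 32 in binary powers of 2.
So 2^1120 ≡ 727 · 359 · 405 ≡ 833 (mod 1121).
Since 833 ≠ 1, base 2 is a Fermat witness: 1121 is composite.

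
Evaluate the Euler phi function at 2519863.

Factor: 2519863 = 79 · 167 · 191.
φ(2519863) = (79−1) · (167−1) · (191−1) = 78 · 166 · 190 = 2460120.

2460120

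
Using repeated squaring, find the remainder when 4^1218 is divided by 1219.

4^1 ≡ 4 (mod 1219)
4^2 ≡ 4^2 = 16 ≡ 16 (mod 1219)
4^4 ≡ 16^2 = 256 ≡ 256 (mod 1219)
4^8 ≡ 256^2 = 65536 ≡ 929 (mod 1219)
4^16 ≡ 929^2 = 863041 ≡ 1208 (mod 1219)
4^32 ≡ 1208^2 = 1459264 ≡ 121 (mod 1219)
4^64 ≡ 121^2 = 14641 ≡ 13 (mod 1219)
4^128 ≡ 13^2 = 169 ≡ 169 (mod 1219)
4^256 ≡ 169^2 = 28561 ≡ 524 (mod 1219)
4^512 ≡ 524^2 = 274576 ≡ 301 (mod 1219)
4^1024 ≡ 301^2 = 90601 ≡ 395 (mod 1219)
1218 = 1024 + 128 + 64 + 2 in binary powers of 2.
So 4^1218 ≡ 395 · 169 · 13 · 16 ≡ 630 (mod 1219).
Since 630 ≠ 1, base 4 is a Fermat witness: 1219 is composite.

630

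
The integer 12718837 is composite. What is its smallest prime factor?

83

12718837 is odd.
Digit sum 37, not divisible by 3.
Ends in 7: not divisible by 5.
7: 12718837 = 7·1816976 + 5
11: 12718837 = 11·1156257 + 10
13: 12718837 = 13·978372 + 1
17: 12718837 = 17·748166 + 15
19: 12718837 = 19·669412 + 9
23: 12718837 = 23·552992 + 21
29: 12718837 = 29·438580 + 17
31: 12718837 = 31·410285 + 2
37: 12718837 = 37·343752 + 13
41: 12718837 = 41·310215 + 22
43: 12718837 = 43·295786 + 39
47: 12718837 = 47·270613 + 26
53: 12718837 = 53·239978 + 3
59: 12718837 = 59·215573 + 30
61: 12718837 = 61·208505 + 32
67: 12718837 = 67·189833 + 26
71: 12718837 = 71·179138 + 39
73: 12718837 = 73·174230 + 47
79: 12718837 = 79·160997 + 74
83: 12718837 = 83·153239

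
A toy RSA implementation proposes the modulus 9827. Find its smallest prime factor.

9827 is odd.
Digit sum 26, not divisible by 3.
Ends in 7: not divisible by 5.
7: 9827 = 7·1403 + 6
11: 9827 = 11·893 + 4
13: 9827 = 13·755 + 12
17: 9827 = 17·578 + 1
19: 9827 = 19·517 + 4
23: 9827 = 23·427 + 6
29: 9827 = 29·338 + 25
31: 9827 = 31·317

31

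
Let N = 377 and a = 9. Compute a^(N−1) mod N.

256

9^1 ≡ 9 (mod 377)
9^2 ≡ 9^2 = 81 ≡ 81 (mod 377)
9^4 ≡ 81^2 = 6561 ≡ 152 (mod 377)
9^8 ≡ 152^2 = 23104 ≡ 107 (mod 377)
9^16 ≡ 107^2 = 11449 ≡ 139 (mod 377)
9^32 ≡ 139^2 = 19321 ≡ 94 (mod 377)
9^64 ≡ 94^2 = 8836 ≡ 165 (mod 377)
9^128 ≡ 165^2 = 27225 ≡ 81 (mod 377)
9^256 ≡ 81^2 = 6561 ≡ 152 (mod 377)
376 = 256 + 64 + 32 + 16 + 8 in binary powers of 2.
So 9^376 ≡ 152 · 165 · 94 · 139 · 107 ≡ 256 (mod 377).
Since 256 ≠ 1, base 9 is a Fermat witness: 377 is composite.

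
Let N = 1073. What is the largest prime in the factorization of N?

1073 = 29 · 37
37 is prime.
So 1073 = 29 · 37; the largest prime factor is 37.

37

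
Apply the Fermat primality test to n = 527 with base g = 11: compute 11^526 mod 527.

11^1 ≡ 11 (mod 527)
11^2 ≡ 11^2 = 121 ≡ 121 (mod 527)
11^4 ≡ 121^2 = 14641 ≡ 412 (mod 527)
11^8 ≡ 412^2 = 169744 ≡ 50 (mod 527)
11^16 ≡ 50^2 = 2500 ≡ 392 (mod 527)
11^32 ≡ 392^2 = 153664 ≡ 307 (mod 527)
11^64 ≡ 307^2 = 94249 ≡ 443 (mod 527)
11^128 ≡ 443^2 = 196249 ≡ 205 (mod 527)
11^256 ≡ 205^2 = 42025 ≡ 392 (mod 527)
11^512 ≡ 392^2 = 153664 ≡ 307 (mod 527)
526 = 512 + 8 + 4 + 2 in binary powers of 2.
So 11^526 ≡ 307 · 50 · 412 · 121 ≡ 485 (mod 527).
Since 485 ≠ 1, base 11 is a Fermat witness: 527 is composite.

485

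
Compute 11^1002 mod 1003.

11^1 ≡ 11 (mod 1003)
11^2 ≡ 11^2 = 121 ≡ 121 (mod 1003)
11^4 ≡ 121^2 = 14641 ≡ 599 (mod 1003)
11^8 ≡ 599^2 = 358801 ≡ 730 (mod 1003)
11^16 ≡ 730^2 = 532900 ≡ 307 (mod 1003)
11^32 ≡ 307^2 = 94249 ≡ 970 (mod 1003)
11^64 ≡ 970^2 = 940900 ≡ 86 (mod 1003)
11^128 ≡ 86^2 = 7396 ≡ 375 (mod 1003)
11^256 ≡ 375^2 = 140625 ≡ 205 (mod 1003)
11^512 ≡ 205^2 = 42025 ≡ 902 (mod 1003)
1002 = 512 + 256 + 128 + 64 + 32 + 8 + 2 in binary powers of 2.
So 11^1002 ≡ 902 · 205 · 375 · 86 · 970 · 730 · 121 ≡ 661 (mod 1003).
Since 661 ≠ 1, base 11 is a Fermat witness: 1003 is composite.

661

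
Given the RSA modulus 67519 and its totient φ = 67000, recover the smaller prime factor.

φ(n) = (p−1)(q−1) = n − (p+q) + 1, so p + q = 67519 − 67000 + 1 = 520.
p and q are the roots of t² − 520t + 67519 = 0.
Discriminant: 520² − 4·67519 = 270400 − 270076 = 324; √324 = 18.
q = (520 − 18)/2 = 251, p = (520 + 18)/2 = 269.
Check: 251 · 269 = 67519.

251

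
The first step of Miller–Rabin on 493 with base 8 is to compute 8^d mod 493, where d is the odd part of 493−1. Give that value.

206

493 − 1 = 492 = 2^2 · 123, so d = 123.
8^1 ≡ 8 (mod 493)
8^2 ≡ 8^2 = 64 ≡ 64 (mod 493)
8^4 ≡ 64^2 = 4096 ≡ 152 (mod 493)
8^8 ≡ 152^2 = 23104 ≡ 426 (mod 493)
8^16 ≡ 426^2 = 181476 ≡ 52 (mod 493)
8^32 ≡ 52^2 = 2704 ≡ 239 (mod 493)
8^64 ≡ 239^2 = 57121 ≡ 426 (mod 493)
123 = 64 + 32 + 16 + 8 + 2 + 1 in binary powers of 2.
So 8^123 ≡ 426 · 239 · 52 · 426 · 64 · 8 ≡ 206 (mod 493).
Squaring chain: 206 → 38; never reaches −1, so base 8 is a Miller–Rabin witness that 493 is composite.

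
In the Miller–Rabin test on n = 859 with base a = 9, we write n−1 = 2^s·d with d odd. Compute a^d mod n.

1

859 − 1 = 858 = 2^1 · 429, so d = 429.
9^1 ≡ 9 (mod 859)
9^2 ≡ 9^2 = 81 ≡ 81 (mod 859)
9^4 ≡ 81^2 = 6561 ≡ 548 (mod 859)
9^8 ≡ 548^2 = 300304 ≡ 513 (mod 859)
9^16 ≡ 513^2 = 263169 ≡ 315 (mod 859)
9^32 ≡ 315^2 = 99225 ≡ 440 (mod 859)
9^64 ≡ 440^2 = 193600 ≡ 325 (mod 859)
9^128 ≡ 325^2 = 105625 ≡ 827 (mod 859)
9^256 ≡ 827^2 = 683929 ≡ 165 (mod 859)
429 = 256 + 128 + 32 + 8 + 4 + 1 in binary powers of 2.
So 9^429 ≡ 165 · 827 · 440 · 513 · 548 · 9 ≡ 1 (mod 859).
Since 9^d ≡ 1 (mod 859), base 9 does not prove 859 composite.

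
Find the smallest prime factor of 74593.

97

74593 is odd.
Digit sum 28, not divisible by 3.
Ends in 3: not divisible by 5.
7: 74593 = 7·10656 + 1
11: 74593 = 11·6781 + 2
13: 74593 = 13·5737 + 12
17: 74593 = 17·4387 + 14
19: 74593 = 19·3925 + 18
23: 74593 = 23·3243 + 4
29: 74593 = 29·2572 + 5
31: 74593 = 31·2406 + 7
37: 74593 = 37·2016 + 1
41: 74593 = 41·1819 + 14
43: 74593 = 43·1734 + 31
47: 74593 = 47·1587 + 4
53: 74593 = 53·1407 + 22
59: 74593 = 59·1264 + 17
61: 74593 = 61·1222 + 51
67: 74593 = 67·1113 + 22
71: 74593 = 71·1050 + 43
73: 74593 = 73·1021 + 60
79: 74593 = 79·944 + 17
83: 74593 = 83·898 + 59
89: 74593 = 89·838 + 11
97: 74593 = 97·769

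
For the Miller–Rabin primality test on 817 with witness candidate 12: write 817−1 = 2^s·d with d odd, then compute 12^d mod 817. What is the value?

817 − 1 = 816 = 2^4 · 51, so d = 51.
12^1 ≡ 12 (mod 817)
12^2 ≡ 12^2 = 144 ≡ 144 (mod 817)
12^4 ≡ 144^2 = 20736 ≡ 311 (mod 817)
12^8 ≡ 311^2 = 96721 ≡ 315 (mod 817)
12^16 ≡ 315^2 = 99225 ≡ 368 (mod 817)
12^32 ≡ 368^2 = 135424 ≡ 619 (mod 817)
51 = 32 + 16 + 2 + 1 in binary powers of 2.
So 12^51 ≡ 619 · 368 · 144 · 12 ≡ 512 (mod 817).
Squaring chain: 512 → 704 → 514 → 305; never reaches −1, so base 12 is a Miller–Rabin witness that 817 is composite.

512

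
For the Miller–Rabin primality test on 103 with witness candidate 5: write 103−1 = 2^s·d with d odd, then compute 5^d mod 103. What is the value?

102

103 − 1 = 102 = 2^1 · 51, so d = 51.
5^1 ≡ 5 (mod 103)
5^2 ≡ 5^2 = 25 ≡ 25 (mod 103)
5^4 ≡ 25^2 = 625 ≡ 7 (mod 103)
5^8 ≡ 7^2 = 49 ≡ 49 (mod 103)
5^16 ≡ 49^2 = 2401 ≡ 32 (mod 103)
5^32 ≡ 32^2 = 1024 ≡ 97 (mod 103)
51 = 32 + 16 + 2 + 1 in binary powers of 2.
So 5^51 ≡ 97 · 32 · 25 · 5 ≡ 102 (mod 103).
Since 5^d ≡ 102 (mod 103), base 5 does not prove 103 composite.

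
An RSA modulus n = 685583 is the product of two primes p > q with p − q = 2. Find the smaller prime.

827

Since p = q + 2, we have 685583 = q(q + 2), so q² + 2q − 685583 = 0.
Discriminant: 2² + 4·685583 = 4 + 2742332 = 2742336; √2742336 = 1656.
q = (−2 + 1656)/2 = 827, and p = q + 2 = 829.
Check: 827 · 829 = 685583.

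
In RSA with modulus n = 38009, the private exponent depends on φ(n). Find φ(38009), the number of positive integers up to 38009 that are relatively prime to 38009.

Factor: 38009 = 191 · 199.
φ(38009) = (191−1) · (199−1) = 190 · 198 = 37620.

37620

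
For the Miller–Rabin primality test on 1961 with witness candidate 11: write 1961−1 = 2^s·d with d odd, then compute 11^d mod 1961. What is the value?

1544

1961 − 1 = 1960 = 2^3 · 245, so d = 245.
11^1 ≡ 11 (mod 1961)
11^2 ≡ 11^2 = 121 ≡ 121 (mod 1961)
11^4 ≡ 121^2 = 14641 ≡ 914 (mod 1961)
11^8 ≡ 914^2 = 835396 ≡ 10 (mod 1961)
11^16 ≡ 10^2 = 100 ≡ 100 (mod 1961)
11^32 ≡ 100^2 = 10000 ≡ 195 (mod 1961)
11^64 ≡ 195^2 = 38025 ≡ 766 (mod 1961)
11^128 ≡ 766^2 = 586756 ≡ 417 (mod 1961)
245 = 128 + 64 + 32 + 16 + 4 + 1 in binary powers of 2.
So 11^245 ≡ 417 · 766 · 195 · 100 · 914 · 11 ≡ 1544 (mod 1961).
Squaring chain: 1544 → 1321 → 1712; never reaches −1, so base 11 is a Miller–Rabin witness that 1961 is composite.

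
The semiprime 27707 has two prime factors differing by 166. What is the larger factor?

269

Since p = q + 166, we have 27707 = q(q + 166), so q² + 166q − 27707 = 0.
Discriminant: 166² + 4·27707 = 27556 + 110828 = 138384; √138384 = 372.
q = (−166 + 372)/2 = 103, and p = q + 166 = 269.
Check: 103 · 269 = 27707.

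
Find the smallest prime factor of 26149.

79

26149 is odd.
Digit sum 22, not divisible by 3.
Ends in 9: not divisible by 5.
7: 26149 = 7·3735 + 4
11: 26149 = 11·2377 + 2
13: 26149 = 13·2011 + 6
17: 26149 = 17·1538 + 3
19: 26149 = 19·1376 + 5
23: 26149 = 23·1136 + 21
29: 26149 = 29·901 + 20
31: 26149 = 31·843 + 16
37: 26149 = 37·706 + 27
41: 26149 = 41·637 + 32
43: 26149 = 43·608 + 5
47: 26149 = 47·556 + 17
53: 26149 = 53·493 + 20
59: 26149 = 59·443 + 12
61: 26149 = 61·428 + 41
67: 26149 = 67·390 + 19
71: 26149 = 71·368 + 21
73: 26149 = 73·358 + 15
79: 26149 = 79·331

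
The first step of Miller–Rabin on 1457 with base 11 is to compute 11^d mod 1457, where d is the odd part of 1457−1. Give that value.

1158

1457 − 1 = 1456 = 2^4 · 91, so d = 91.
11^1 ≡ 11 (mod 1457)
11^2 ≡ 11^2 = 121 ≡ 121 (mod 1457)
11^4 ≡ 121^2 = 14641 ≡ 71 (mod 1457)
11^8 ≡ 71^2 = 5041 ≡ 670 (mod 1457)
11^16 ≡ 670^2 = 448900 ≡ 144 (mod 1457)
11^32 ≡ 144^2 = 20736 ≡ 338 (mod 1457)
11^64 ≡ 338^2 = 114244 ≡ 598 (mod 1457)
91 = 64 + 16 + 8 + 2 + 1 in binary powers of 2.
So 11^91 ≡ 598 · 144 · 670 · 121 · 11 ≡ 1158 (mod 1457).
Squaring chain: 1158 → 524 → 660 → 1414; never reaches −1, so base 11 is a Miller–Rabin witness that 1457 is composite.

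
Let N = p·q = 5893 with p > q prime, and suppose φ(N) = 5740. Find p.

83

φ(n) = (p−1)(q−1) = n − (p+q) + 1, so p + q = 5893 − 5740 + 1 = 154.
p and q are the roots of t² − 154t + 5893 = 0.
Discriminant: 154² − 4·5893 = 23716 − 23572 = 144; √144 = 12.
q = (154 − 12)/2 = 71, p = (154 + 12)/2 = 83.
Check: 71 · 83 = 5893.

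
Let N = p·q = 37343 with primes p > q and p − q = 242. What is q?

107

Since p = q + 242, we have 37343 = q(q + 242), so q² + 242q − 37343 = 0.
Discriminant: 242² + 4·37343 = 58564 + 149372 = 207936; √207936 = 456.
q = (−242 + 456)/2 = 107, and p = q + 242 = 349.
Check: 107 · 349 = 37343.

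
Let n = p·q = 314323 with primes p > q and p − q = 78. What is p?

Since p = q + 78, we have 314323 = q(q + 78), so q² + 78q − 314323 = 0.
Discriminant: 78² + 4·314323 = 6084 + 1257292 = 1263376; √1263376 = 1124.
q = (−78 + 1124)/2 = 523, and p = q + 78 = 601.
Check: 523 · 601 = 314323.

601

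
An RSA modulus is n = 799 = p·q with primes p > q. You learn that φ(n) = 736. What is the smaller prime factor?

φ(n) = (p−1)(q−1) = n − (p+q) + 1, so p + q = 799 − 736 + 1 = 64.
p and q are the roots of t² − 64t + 799 = 0.
Discriminant: 64² − 4·799 = 4096 − 3196 = 900; √900 = 30.
q = (64 − 30)/2 = 17, p = (64 + 30)/2 = 47.
Check: 17 · 47 = 799.

17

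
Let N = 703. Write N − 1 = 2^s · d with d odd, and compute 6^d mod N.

703 − 1 = 702 = 2^1 · 351, so d = 351.
6^1 ≡ 6 (mod 703)
6^2 ≡ 6^2 = 36 ≡ 36 (mod 703)
6^4 ≡ 36^2 = 1296 ≡ 593 (mod 703)
6^8 ≡ 593^2 = 351649 ≡ 149 (mod 703)
6^16 ≡ 149^2 = 22201 ≡ 408 (mod 703)
6^32 ≡ 408^2 = 166464 ≡ 556 (mod 703)
6^64 ≡ 556^2 = 309136 ≡ 519 (mod 703)
6^128 ≡ 519^2 = 269361 ≡ 112 (mod 703)
6^256 ≡ 112^2 = 12544 ≡ 593 (mod 703)
351 = 256 + 64 + 16 + 8 + 4 + 2 + 1 in binary powers of 2.
So 6^351 ≡ 593 · 519 · 408 · 149 · 593 · 36 · 6 ≡ 438 (mod 703).
Squaring chain: 438; never reaches −1, so base 6 is a Miller–Rabin witness that 703 is composite.

438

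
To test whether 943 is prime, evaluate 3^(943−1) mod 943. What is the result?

278

3^1 ≡ 3 (mod 943)
3^2 ≡ 3^2 = 9 ≡ 9 (mod 943)
3^4 ≡ 9^2 = 81 ≡ 81 (mod 943)
3^8 ≡ 81^2 = 6561 ≡ 903 (mod 943)
3^16 ≡ 903^2 = 815409 ≡ 657 (mod 943)
3^32 ≡ 657^2 = 431649 ≡ 698 (mod 943)
3^64 ≡ 698^2 = 487204 ≡ 616 (mod 943)
3^128 ≡ 616^2 = 379456 ≡ 370 (mod 943)
3^256 ≡ 370^2 = 136900 ≡ 165 (mod 943)
3^512 ≡ 165^2 = 27225 ≡ 821 (mod 943)
942 = 512 + 256 + 128 + 32 + 8 + 4 + 2 in binary powers of 2.
So 3^942 ≡ 821 · 165 · 370 · 698 · 903 · 81 · 9 ≡ 278 (mod 943).
Since 278 ≠ 1, base 3 is a Fermat witness: 943 is composite.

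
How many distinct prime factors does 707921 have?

707921 = 19^2 · 1961
1961 = 37 · 53
707921 = 19^2 · 37 · 53, which has 3 distinct prime factors.

3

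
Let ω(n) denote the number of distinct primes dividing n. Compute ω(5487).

5487 = 3 · 1829
1829 = 31 · 59
5487 = 3 · 31 · 59, which has 3 distinct prime factors.

3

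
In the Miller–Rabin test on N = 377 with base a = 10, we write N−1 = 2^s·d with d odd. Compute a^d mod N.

108

377 − 1 = 376 = 2^3 · 47, so d = 47.
10^1 ≡ 10 (mod 377)
10^2 ≡ 10^2 = 100 ≡ 100 (mod 377)
10^4 ≡ 100^2 = 10000 ≡ 198 (mod 377)
10^8 ≡ 198^2 = 39204 ≡ 373 (mod 377)
10^16 ≡ 373^2 = 139129 ≡ 16 (mod 377)
10^32 ≡ 16^2 = 256 ≡ 256 (mod 377)
47 = 32 + 8 + 4 + 2 + 1 in binary powers of 2.
So 10^47 ≡ 256 · 373 · 198 · 100 · 10 ≡ 108 (mod 377).
Squaring chain: 108 → 354 → 152; never reaches −1, so base 10 is a Miller–Rabin witness that 377 is composite.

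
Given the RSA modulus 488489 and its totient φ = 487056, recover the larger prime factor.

877

φ(n) = (p−1)(q−1) = n − (p+q) + 1, so p + q = 488489 − 487056 + 1 = 1434.
p and q are the roots of t² − 1434t + 488489 = 0.
Discriminant: 1434² − 4·488489 = 2056356 − 1953956 = 102400; √102400 = 320.
q = (1434 − 320)/2 = 557, p = (1434 + 320)/2 = 877.
Check: 557 · 877 = 488489.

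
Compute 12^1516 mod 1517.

127

12^1 ≡ 12 (mod 1517)
12^2 ≡ 12^2 = 144 ≡ 144 (mod 1517)
12^4 ≡ 144^2 = 20736 ≡ 1015 (mod 1517)
12^8 ≡ 1015^2 = 1030225 ≡ 182 (mod 1517)
12^16 ≡ 182^2 = 33124 ≡ 1267 (mod 1517)
12^32 ≡ 1267^2 = 1605289 ≡ 303 (mod 1517)
12^64 ≡ 303^2 = 91809 ≡ 789 (mod 1517)
12^128 ≡ 789^2 = 622521 ≡ 551 (mod 1517)
12^256 ≡ 551^2 = 303601 ≡ 201 (mod 1517)
12^512 ≡ 201^2 = 40401 ≡ 959 (mod 1517)
12^1024 ≡ 959^2 = 919681 ≡ 379 (mod 1517)
1516 = 1024 + 256 + 128 + 64 + 32 + 8 + 4 in binary powers of 2.
So 12^1516 ≡ 379 · 201 · 551 · 789 · 303 · 182 · 1015 ≡ 127 (mod 1517).
Since 127 ≠ 1, base 12 is a Fermat witness: 1517 is composite.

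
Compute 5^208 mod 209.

81

5^1 ≡ 5 (mod 209)
5^2 ≡ 5^2 = 25 ≡ 25 (mod 209)
5^4 ≡ 25^2 = 625 ≡ 207 (mod 209)
5^8 ≡ 207^2 = 42849 ≡ 4 (mod 209)
5^16 ≡ 4^2 = 16 ≡ 16 (mod 209)
5^32 ≡ 16^2 = 256 ≡ 47 (mod 209)
5^64 ≡ 47^2 = 2209 ≡ 119 (mod 209)
5^128 ≡ 119^2 = 14161 ≡ 158 (mod 209)
208 = 128 + 64 + 16 in binary powers of 2.
So 5^208 ≡ 158 · 119 · 16 ≡ 81 (mod 209).
Since 81 ≠ 1, base 5 is a Fermat witness: 209 is composite.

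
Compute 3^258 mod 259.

211

3^1 ≡ 3 (mod 259)
3^2 ≡ 3^2 = 9 ≡ 9 (mod 259)
3^4 ≡ 9^2 = 81 ≡ 81 (mod 259)
3^8 ≡ 81^2 = 6561 ≡ 86 (mod 259)
3^16 ≡ 86^2 = 7396 ≡ 144 (mod 259)
3^32 ≡ 144^2 = 20736 ≡ 16 (mod 259)
3^64 ≡ 16^2 = 256 ≡ 256 (mod 259)
3^128 ≡ 256^2 = 65536 ≡ 9 (mod 259)
3^256 ≡ 9^2 = 81 ≡ 81 (mod 259)
258 = 256 + 2 in binary powers of 2.
So 3^258 ≡ 81 · 9 ≡ 211 (mod 259).
Since 211 ≠ 1, base 3 is a Fermat witness: 259 is composite.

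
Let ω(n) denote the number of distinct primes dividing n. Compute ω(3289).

3289 = 11 · 299
299 = 13 · 23
3289 = 11 · 13 · 23, which has 3 distinct prime factors.

3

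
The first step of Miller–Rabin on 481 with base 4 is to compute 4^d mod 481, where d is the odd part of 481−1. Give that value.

233

481 − 1 = 480 = 2^5 · 15, so d = 15.
4^1 ≡ 4 (mod 481)
4^2 ≡ 4^2 = 16 ≡ 16 (mod 481)
4^4 ≡ 16^2 = 256 ≡ 256 (mod 481)
4^8 ≡ 256^2 = 65536 ≡ 120 (mod 481)
15 = 8 + 4 + 2 + 1 in binary powers of 2.
So 4^15 ≡ 120 · 256 · 16 · 4 ≡ 233 (mod 481).
Squaring chain: 233 → 417 → 248 → 417 → 248; never reaches −1, so base 4 is a Miller–Rabin witness that 481 is composite.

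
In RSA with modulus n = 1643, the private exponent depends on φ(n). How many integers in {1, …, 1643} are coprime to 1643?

Factor: 1643 = 31 · 53.
φ(1643) = (31−1) · (53−1) = 30 · 52 = 1560.

1560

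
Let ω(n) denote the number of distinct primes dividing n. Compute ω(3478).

3

3478 = 2 · 1739
1739 = 37 · 47
3478 = 2 · 37 · 47, which has 3 distinct prime factors.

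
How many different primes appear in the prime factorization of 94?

2

94 = 2 · 47
94 = 2 · 47, which has 2 distinct prime factors.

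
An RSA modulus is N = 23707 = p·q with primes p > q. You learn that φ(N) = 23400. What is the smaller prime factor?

151

φ(n) = (p−1)(q−1) = n − (p+q) + 1, so p + q = 23707 − 23400 + 1 = 308.
p and q are the roots of t² − 308t + 23707 = 0.
Discriminant: 308² − 4·23707 = 94864 − 94828 = 36; √36 = 6.
q = (308 − 6)/2 = 151, p = (308 + 6)/2 = 157.
Check: 151 · 157 = 23707.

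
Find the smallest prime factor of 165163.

165163 is odd.
Digit sum 22, not divisible by 3.
Ends in 3: not divisible by 5.
7: 165163 = 7·23594 + 5
11: 165163 = 11·15014 + 9
13: 165163 = 13·12704 + 11
17: 165163 = 17·9715 + 8
19: 165163 = 19·8692 + 15
23: 165163 = 23·7181

23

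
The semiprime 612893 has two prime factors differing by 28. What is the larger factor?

797

Since p = q + 28, we have 612893 = q(q + 28), so q² + 28q − 612893 = 0.
Discriminant: 28² + 4·612893 = 784 + 2451572 = 2452356; √2452356 = 1566.
q = (−28 + 1566)/2 = 769, and p = q + 28 = 797.
Check: 769 · 797 = 612893.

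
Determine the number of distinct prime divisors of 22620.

22620 = 2^2 · 5655
5655 = 3 · 1885
1885 = 5 · 377
377 = 13 · 29
22620 = 2^2 · 3 · 5 · 13 · 29, which has 5 distinct prime factors.

5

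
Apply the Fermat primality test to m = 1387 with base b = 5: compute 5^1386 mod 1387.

5^1 ≡ 5 (mod 1387)
5^2 ≡ 5^2 = 25 ≡ 25 (mod 1387)
5^4 ≡ 25^2 = 625 ≡ 625 (mod 1387)
5^8 ≡ 625^2 = 390625 ≡ 878 (mod 1387)
5^16 ≡ 878^2 = 770884 ≡ 1099 (mod 1387)
5^32 ≡ 1099^2 = 1207801 ≡ 1111 (mod 1387)
5^64 ≡ 1111^2 = 1234321 ≡ 1278 (mod 1387)
5^128 ≡ 1278^2 = 1633284 ≡ 785 (mod 1387)
5^256 ≡ 785^2 = 616225 ≡ 397 (mod 1387)
5^512 ≡ 397^2 = 157609 ≡ 878 (mod 1387)
5^1024 ≡ 878^2 = 770884 ≡ 1099 (mod 1387)
1386 = 1024 + 256 + 64 + 32 + 8 + 2 in binary powers of 2.
So 5^1386 ≡ 1099 · 397 · 1278 · 1111 · 878 · 25 ≡ 1122 (mod 1387).
Since 1122 ≠ 1, base 5 is a Fermat witness: 1387 is composite.

1122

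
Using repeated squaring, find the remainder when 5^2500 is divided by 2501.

1477

5^1 ≡ 5 (mod 2501)
5^2 ≡ 5^2 = 25 ≡ 25 (mod 2501)
5^4 ≡ 25^2 = 625 ≡ 625 (mod 2501)
5^8 ≡ 625^2 = 390625 ≡ 469 (mod 2501)
5^16 ≡ 469^2 = 219961 ≡ 2374 (mod 2501)
5^32 ≡ 2374^2 = 5635876 ≡ 1123 (mod 2501)
5^64 ≡ 1123^2 = 1261129 ≡ 625 (mod 2501)
5^128 ≡ 625^2 = 390625 ≡ 469 (mod 2501)
5^256 ≡ 469^2 = 219961 ≡ 2374 (mod 2501)
5^512 ≡ 2374^2 = 5635876 ≡ 1123 (mod 2501)
5^1024 ≡ 1123^2 = 1261129 ≡ 625 (mod 2501)
5^2048 ≡ 625^2 = 390625 ≡ 469 (mod 2501)
2500 = 2048 + 256 + 128 + 64 + 4 in binary powers of 2.
So 5^2500 ≡ 469 · 2374 · 469 · 625 · 625 ≡ 1477 (mod 2501).
Since 1477 ≠ 1, base 5 is a Fermat witness: 2501 is composite.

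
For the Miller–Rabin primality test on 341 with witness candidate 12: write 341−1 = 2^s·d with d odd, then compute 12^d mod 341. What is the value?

341 − 1 = 340 = 2^2 · 85, so d = 85.
12^1 ≡ 12 (mod 341)
12^2 ≡ 12^2 = 144 ≡ 144 (mod 341)
12^4 ≡ 144^2 = 20736 ≡ 276 (mod 341)
12^8 ≡ 276^2 = 76176 ≡ 133 (mod 341)
12^16 ≡ 133^2 = 17689 ≡ 298 (mod 341)
12^32 ≡ 298^2 = 88804 ≡ 144 (mod 341)
12^64 ≡ 144^2 = 20736 ≡ 276 (mod 341)
85 = 64 + 16 + 4 + 1 in binary powers of 2.
So 12^85 ≡ 276 · 298 · 276 · 12 ≡ 254 (mod 341).
Squaring chain: 254 → 67; never reaches −1, so base 12 is a Miller–Rabin witness that 341 is composite.

254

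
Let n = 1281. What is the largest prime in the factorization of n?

1281 = 3 · 427
427 = 7 · 61
61 is prime.
So 1281 = 3 · 7 · 61; the largest prime factor is 61.

61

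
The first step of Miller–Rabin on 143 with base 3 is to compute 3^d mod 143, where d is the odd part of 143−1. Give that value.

113

143 − 1 = 142 = 2^1 · 71, so d = 71.
3^1 ≡ 3 (mod 143)
3^2 ≡ 3^2 = 9 ≡ 9 (mod 143)
3^4 ≡ 9^2 = 81 ≡ 81 (mod 143)
3^8 ≡ 81^2 = 6561 ≡ 126 (mod 143)
3^16 ≡ 126^2 = 15876 ≡ 3 (mod 143)
3^32 ≡ 3^2 = 9 ≡ 9 (mod 143)
3^64 ≡ 9^2 = 81 ≡ 81 (mod 143)
71 = 64 + 4 + 2 + 1 in binary powers of 2.
So 3^71 ≡ 81 · 81 · 9 · 3 ≡ 113 (mod 143).
Squaring chain: 113; never reaches −1, so base 3 is a Miller–Rabin witness that 143 is composite.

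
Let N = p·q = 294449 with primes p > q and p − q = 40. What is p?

563

Since p = q + 40, we have 294449 = q(q + 40), so q² + 40q − 294449 = 0.
Discriminant: 40² + 4·294449 = 1600 + 1177796 = 1179396; √1179396 = 1086.
q = (−40 + 1086)/2 = 523, and p = q + 40 = 563.
Check: 523 · 563 = 294449.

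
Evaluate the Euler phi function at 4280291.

4200768

Factor: 4280291 = 137 · 157 · 199.
φ(4280291) = (137−1) · (157−1) · (199−1) = 136 · 156 · 198 = 4200768.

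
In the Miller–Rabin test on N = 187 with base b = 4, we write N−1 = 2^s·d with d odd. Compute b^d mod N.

174

187 − 1 = 186 = 2^1 · 93, so d = 93.
4^1 ≡ 4 (mod 187)
4^2 ≡ 4^2 = 16 ≡ 16 (mod 187)
4^4 ≡ 16^2 = 256 ≡ 69 (mod 187)
4^8 ≡ 69^2 = 4761 ≡ 86 (mod 187)
4^16 ≡ 86^2 = 7396 ≡ 103 (mod 187)
4^32 ≡ 103^2 = 10609 ≡ 137 (mod 187)
4^64 ≡ 137^2 = 18769 ≡ 69 (mod 187)
93 = 64 + 16 + 8 + 4 + 1 in binary powers of 2.
So 4^93 ≡ 69 · 103 · 86 · 69 · 4 ≡ 174 (mod 187).
Squaring chain: 174; never reaches −1, so base 4 is a Miller–Rabin witness that 187 is composite.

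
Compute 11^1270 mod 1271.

11^1 ≡ 11 (mod 1271)
11^2 ≡ 11^2 = 121 ≡ 121 (mod 1271)
11^4 ≡ 121^2 = 14641 ≡ 660 (mod 1271)
11^8 ≡ 660^2 = 435600 ≡ 918 (mod 1271)
11^16 ≡ 918^2 = 842724 ≡ 51 (mod 1271)
11^32 ≡ 51^2 = 2601 ≡ 59 (mod 1271)
11^64 ≡ 59^2 = 3481 ≡ 939 (mod 1271)
11^128 ≡ 939^2 = 881721 ≡ 918 (mod 1271)
11^256 ≡ 918^2 = 842724 ≡ 51 (mod 1271)
11^512 ≡ 51^2 = 2601 ≡ 59 (mod 1271)
11^1024 ≡ 59^2 = 3481 ≡ 939 (mod 1271)
1270 = 1024 + 128 + 64 + 32 + 16 + 4 + 2 in binary powers of 2.
So 11^1270 ≡ 939 · 918 · 939 · 59 · 51 · 660 · 121 ≡ 811 (mod 1271).
Since 811 ≠ 1, base 11 is a Fermat witness: 1271 is composite.

811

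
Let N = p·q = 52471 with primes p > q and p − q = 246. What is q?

Since p = q + 246, we have 52471 = q(q + 246), so q² + 246q − 52471 = 0.
Discriminant: 246² + 4·52471 = 60516 + 209884 = 270400; √270400 = 520.
q = (−246 + 520)/2 = 137, and p = q + 246 = 383.
Check: 137 · 383 = 52471.

137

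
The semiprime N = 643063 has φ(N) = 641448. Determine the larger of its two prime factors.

907

φ(n) = (p−1)(q−1) = n − (p+q) + 1, so p + q = 643063 − 641448 + 1 = 1616.
p and q are the roots of t² − 1616t + 643063 = 0.
Discriminant: 1616² − 4·643063 = 2611456 − 2572252 = 39204; √39204 = 198.
q = (1616 − 198)/2 = 709, p = (1616 + 198)/2 = 907.
Check: 709 · 907 = 643063.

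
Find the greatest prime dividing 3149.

3149 = 47 · 67
67 is prime.
So 3149 = 47 · 67; the largest prime factor is 67.

67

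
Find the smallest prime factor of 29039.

71

29039 is odd.
Digit sum 23, not divisible by 3.
Ends in 9: not divisible by 5.
7: 29039 = 7·4148 + 3
11: 29039 = 11·2639 + 10
13: 29039 = 13·2233 + 10
17: 29039 = 17·1708 + 3
19: 29039 = 19·1528 + 7
23: 29039 = 23·1262 + 13
29: 29039 = 29·1001 + 10
31: 29039 = 31·936 + 23
37: 29039 = 37·784 + 31
41: 29039 = 41·708 + 11
43: 29039 = 43·675 + 14
47: 29039 = 47·617 + 40
53: 29039 = 53·547 + 48
59: 29039 = 59·492 + 11
61: 29039 = 61·476 + 3
67: 29039 = 67·433 + 28
71: 29039 = 71·409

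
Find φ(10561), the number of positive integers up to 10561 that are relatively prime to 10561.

10324

Factor: 10561 = 59 · 179.
φ(10561) = (59−1) · (179−1) = 58 · 178 = 10324.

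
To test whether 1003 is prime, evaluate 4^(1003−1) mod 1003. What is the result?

4^1 ≡ 4 (mod 1003)
4^2 ≡ 4^2 = 16 ≡ 16 (mod 1003)
4^4 ≡ 16^2 = 256 ≡ 256 (mod 1003)
4^8 ≡ 256^2 = 65536 ≡ 341 (mod 1003)
4^16 ≡ 341^2 = 116281 ≡ 936 (mod 1003)
4^32 ≡ 936^2 = 876096 ≡ 477 (mod 1003)
4^64 ≡ 477^2 = 227529 ≡ 851 (mod 1003)
4^128 ≡ 851^2 = 724201 ≡ 35 (mod 1003)
4^256 ≡ 35^2 = 1225 ≡ 222 (mod 1003)
4^512 ≡ 222^2 = 49284 ≡ 137 (mod 1003)
1002 = 512 + 256 + 128 + 64 + 32 + 8 + 2 in binary powers of 2.
So 4^1002 ≡ 137 · 222 · 35 · 851 · 477 · 341 · 16 ≡ 169 (mod 1003).
Since 169 ≠ 1, base 4 is a Fermat witness: 1003 is composite.

169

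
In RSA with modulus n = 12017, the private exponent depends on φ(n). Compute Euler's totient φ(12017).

11760

Factor: 12017 = 61 · 197.
φ(12017) = (61−1) · (197−1) = 60 · 196 = 11760.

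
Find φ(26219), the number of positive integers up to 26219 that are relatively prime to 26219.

25896

Factor: 26219 = 157 · 167.
φ(26219) = (157−1) · (167−1) = 156 · 166 = 25896.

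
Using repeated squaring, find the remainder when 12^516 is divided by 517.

12^1 ≡ 12 (mod 517)
12^2 ≡ 12^2 = 144 ≡ 144 (mod 517)
12^4 ≡ 144^2 = 20736 ≡ 56 (mod 517)
12^8 ≡ 56^2 = 3136 ≡ 34 (mod 517)
12^16 ≡ 34^2 = 1156 ≡ 122 (mod 517)
12^32 ≡ 122^2 = 14884 ≡ 408 (mod 517)
12^64 ≡ 408^2 = 166464 ≡ 507 (mod 517)
12^128 ≡ 507^2 = 257049 ≡ 100 (mod 517)
12^256 ≡ 100^2 = 10000 ≡ 177 (mod 517)
12^512 ≡ 177^2 = 31329 ≡ 309 (mod 517)
516 = 512 + 4 in binary powers of 2.
So 12^516 ≡ 309 · 56 ≡ 243 (mod 517).
Since 243 ≠ 1, base 12 is a Fermat witness: 517 is composite.

243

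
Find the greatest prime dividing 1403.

1403 = 23 · 61
61 is prime.
So 1403 = 23 · 61; the largest prime factor is 61.

61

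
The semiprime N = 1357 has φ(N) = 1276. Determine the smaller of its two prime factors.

23

φ(n) = (p−1)(q−1) = n − (p+q) + 1, so p + q = 1357 − 1276 + 1 = 82.
p and q are the roots of t² − 82t + 1357 = 0.
Discriminant: 82² − 4·1357 = 6724 − 5428 = 1296; √1296 = 36.
q = (82 − 36)/2 = 23, p = (82 + 36)/2 = 59.
Check: 23 · 59 = 1357.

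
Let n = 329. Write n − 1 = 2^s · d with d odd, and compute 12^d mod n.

178

329 − 1 = 328 = 2^3 · 41, so d = 41.
12^1 ≡ 12 (mod 329)
12^2 ≡ 12^2 = 144 ≡ 144 (mod 329)
12^4 ≡ 144^2 = 20736 ≡ 9 (mod 329)
12^8 ≡ 9^2 = 81 ≡ 81 (mod 329)
12^16 ≡ 81^2 = 6561 ≡ 310 (mod 329)
12^32 ≡ 310^2 = 96100 ≡ 32 (mod 329)
41 = 32 + 8 + 1 in binary powers of 2.
So 12^41 ≡ 32 · 81 · 12 ≡ 178 (mod 329).
Squaring chain: 178 → 100 → 130; never reaches −1, so base 12 is a Miller–Rabin witness that 329 is composite.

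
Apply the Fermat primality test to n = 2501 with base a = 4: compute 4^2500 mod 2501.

657

4^1 ≡ 4 (mod 2501)
4^2 ≡ 4^2 = 16 ≡ 16 (mod 2501)
4^4 ≡ 16^2 = 256 ≡ 256 (mod 2501)
4^8 ≡ 256^2 = 65536 ≡ 510 (mod 2501)
4^16 ≡ 510^2 = 260100 ≡ 2497 (mod 2501)
4^32 ≡ 2497^2 = 6235009 ≡ 16 (mod 2501)
4^64 ≡ 16^2 = 256 ≡ 256 (mod 2501)
4^128 ≡ 256^2 = 65536 ≡ 510 (mod 2501)
4^256 ≡ 510^2 = 260100 ≡ 2497 (mod 2501)
4^512 ≡ 2497^2 = 6235009 ≡ 16 (mod 2501)
4^1024 ≡ 16^2 = 256 ≡ 256 (mod 2501)
4^2048 ≡ 256^2 = 65536 ≡ 510 (mod 2501)
2500 = 2048 + 256 + 128 + 64 + 4 in binary powers of 2.
So 4^2500 ≡ 510 · 2497 · 510 · 256 · 256 ≡ 657 (mod 2501).
Since 657 ≠ 1, base 4 is a Fermat witness: 2501 is composite.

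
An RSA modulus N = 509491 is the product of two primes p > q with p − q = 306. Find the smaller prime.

Since p = q + 306, we have 509491 = q(q + 306), so q² + 306q − 509491 = 0.
Discriminant: 306² + 4·509491 = 93636 + 2037964 = 2131600; √2131600 = 1460.
q = (−306 + 1460)/2 = 577, and p = q + 306 = 883.
Check: 577 · 883 = 509491.

577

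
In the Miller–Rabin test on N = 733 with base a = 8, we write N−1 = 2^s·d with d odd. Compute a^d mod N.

733 − 1 = 732 = 2^2 · 183, so d = 183.
8^1 ≡ 8 (mod 733)
8^2 ≡ 8^2 = 64 ≡ 64 (mod 733)
8^4 ≡ 64^2 = 4096 ≡ 431 (mod 733)
8^8 ≡ 431^2 = 185761 ≡ 312 (mod 733)
8^16 ≡ 312^2 = 97344 ≡ 588 (mod 733)
8^32 ≡ 588^2 = 345744 ≡ 501 (mod 733)
8^64 ≡ 501^2 = 251001 ≡ 315 (mod 733)
8^128 ≡ 315^2 = 99225 ≡ 270 (mod 733)
183 = 128 + 32 + 16 + 4 + 2 + 1 in binary powers of 2.
So 8^183 ≡ 270 · 501 · 588 · 431 · 64 · 8 ≡ 353 (mod 733).
Squaring chain: 353 → 732; reaches −1, so base 8 does not prove 733 composite.

353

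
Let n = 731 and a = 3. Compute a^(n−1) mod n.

195

3^1 ≡ 3 (mod 731)
3^2 ≡ 3^2 = 9 ≡ 9 (mod 731)
3^4 ≡ 9^2 = 81 ≡ 81 (mod 731)
3^8 ≡ 81^2 = 6561 ≡ 713 (mod 731)
3^16 ≡ 713^2 = 508369 ≡ 324 (mod 731)
3^32 ≡ 324^2 = 104976 ≡ 443 (mod 731)
3^64 ≡ 443^2 = 196249 ≡ 341 (mod 731)
3^128 ≡ 341^2 = 116281 ≡ 52 (mod 731)
3^256 ≡ 52^2 = 2704 ≡ 511 (mod 731)
3^512 ≡ 511^2 = 261121 ≡ 154 (mod 731)
730 = 512 + 128 + 64 + 16 + 8 + 2 in binary powers of 2.
So 3^730 ≡ 154 · 52 · 341 · 324 · 713 · 9 ≡ 195 (mod 731).
Since 195 ≠ 1, base 3 is a Fermat witness: 731 is composite.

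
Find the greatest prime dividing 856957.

856957 = 19 · 45103
45103 = 23 · 1961
1961 = 37 · 53
53 is prime.
So 856957 = 19 · 23 · 37 · 53; the largest prime factor is 53.

53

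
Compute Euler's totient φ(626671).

583680

Factor: 626671 = 17 · 191 · 193.
φ(626671) = (17−1) · (191−1) · (193−1) = 16 · 190 · 192 = 583680.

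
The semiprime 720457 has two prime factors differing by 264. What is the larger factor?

991

Since p = q + 264, we have 720457 = q(q + 264), so q² + 264q − 720457 = 0.
Discriminant: 264² + 4·720457 = 69696 + 2881828 = 2951524; √2951524 = 1718.
q = (−264 + 1718)/2 = 727, and p = q + 264 = 991.
Check: 727 · 991 = 720457.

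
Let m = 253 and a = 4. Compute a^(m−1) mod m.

4^1 ≡ 4 (mod 253)
4^2 ≡ 4^2 = 16 ≡ 16 (mod 253)
4^4 ≡ 16^2 = 256 ≡ 3 (mod 253)
4^8 ≡ 3^2 = 9 ≡ 9 (mod 253)
4^16 ≡ 9^2 = 81 ≡ 81 (mod 253)
4^32 ≡ 81^2 = 6561 ≡ 236 (mod 253)
4^64 ≡ 236^2 = 55696 ≡ 36 (mod 253)
4^128 ≡ 36^2 = 1296 ≡ 31 (mod 253)
252 = 128 + 64 + 32 + 16 + 8 + 4 in binary powers of 2.
So 4^252 ≡ 31 · 36 · 236 · 81 · 9 · 3 ≡ 236 (mod 253).
Since 236 ≠ 1, base 4 is a Fermat witness: 253 is composite.

236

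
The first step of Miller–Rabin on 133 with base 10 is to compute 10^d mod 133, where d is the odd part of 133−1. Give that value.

27

133 − 1 = 132 = 2^2 · 33, so d = 33.
10^1 ≡ 10 (mod 133)
10^2 ≡ 10^2 = 100 ≡ 100 (mod 133)
10^4 ≡ 100^2 = 10000 ≡ 25 (mod 133)
10^8 ≡ 25^2 = 625 ≡ 93 (mod 133)
10^16 ≡ 93^2 = 8649 ≡ 4 (mod 133)
10^32 ≡ 4^2 = 16 ≡ 16 (mod 133)
33 = 32 + 1 in binary powers of 2.
So 10^33 ≡ 16 · 10 ≡ 27 (mod 133).
Squaring chain: 27 → 64; never reaches −1, so base 10 is a Miller–Rabin witness that 133 is composite.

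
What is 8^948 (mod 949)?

8^1 ≡ 8 (mod 949)
8^2 ≡ 8^2 = 64 ≡ 64 (mod 949)
8^4 ≡ 64^2 = 4096 ≡ 300 (mod 949)
8^8 ≡ 300^2 = 90000 ≡ 794 (mod 949)
8^16 ≡ 794^2 = 630436 ≡ 300 (mod 949)
8^32 ≡ 300^2 = 90000 ≡ 794 (mod 949)
8^64 ≡ 794^2 = 630436 ≡ 300 (mod 949)
8^128 ≡ 300^2 = 90000 ≡ 794 (mod 949)
8^256 ≡ 794^2 = 630436 ≡ 300 (mod 949)
8^512 ≡ 300^2 = 90000 ≡ 794 (mod 949)
948 = 512 + 256 + 128 + 32 + 16 + 4 in binary powers of 2.
So 8^948 ≡ 794 · 300 · 794 · 794 · 300 · 300 ≡ 1 (mod 949).
Since the result is 1, base 8 gives no evidence that 949 is composite.

1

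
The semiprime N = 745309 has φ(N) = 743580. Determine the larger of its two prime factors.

919

φ(n) = (p−1)(q−1) = n − (p+q) + 1, so p + q = 745309 − 743580 + 1 = 1730.
p and q are the roots of t² − 1730t + 745309 = 0.
Discriminant: 1730² − 4·745309 = 2992900 − 2981236 = 11664; √11664 = 108.
q = (1730 − 108)/2 = 811, p = (1730 + 108)/2 = 919.
Check: 811 · 919 = 745309.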